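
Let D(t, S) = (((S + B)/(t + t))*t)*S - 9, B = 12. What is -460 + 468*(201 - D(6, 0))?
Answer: 97820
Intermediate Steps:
D(t, S) = -9 + S*(6 + S/2) (D(t, S) = (((S + 12)/(t + t))*t)*S - 9 = (((12 + S)/((2*t)))*t)*S - 9 = (((12 + S)*(1/(2*t)))*t)*S - 9 = (((12 + S)/(2*t))*t)*S - 9 = (6 + S/2)*S - 9 = S*(6 + S/2) - 9 = -9 + S*(6 + S/2))
-460 + 468*(201 - D(6, 0)) = -460 + 468*(201 - (-9 + (½)*0² + 6*0)) = -460 + 468*(201 - (-9 + (½)*0 + 0)) = -460 + 468*(201 - (-9 + 0 + 0)) = -460 + 468*(201 - 1*(-9)) = -460 + 468*(201 + 9) = -460 + 468*210 = -460 + 98280 = 97820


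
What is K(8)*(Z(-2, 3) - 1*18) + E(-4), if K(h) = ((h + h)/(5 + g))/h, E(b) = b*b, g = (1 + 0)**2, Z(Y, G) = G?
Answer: 11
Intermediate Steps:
g = 1 (g = 1**2 = 1)
E(b) = b**2
K(h) = 1/3 (K(h) = ((h + h)/(5 + 1))/h = ((2*h)/6)/h = ((2*h)*(1/6))/h = (h/3)/h = 1/3)
K(8)*(Z(-2, 3) - 1*18) + E(-4) = (3 - 1*18)/3 + (-4)**2 = (3 - 18)/3 + 16 = (1/3)*(-15) + 16 = -5 + 16 = 11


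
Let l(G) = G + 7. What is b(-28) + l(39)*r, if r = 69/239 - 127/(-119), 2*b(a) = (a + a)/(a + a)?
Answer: 3576329/56882 ≈ 62.873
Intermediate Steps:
l(G) = 7 + G
b(a) = ½ (b(a) = ((a + a)/(a + a))/2 = ((2*a)/((2*a)))/2 = ((2*a)*(1/(2*a)))/2 = (½)*1 = ½)
r = 38564/28441 (r = 69*(1/239) - 127*(-1/119) = 69/239 + 127/119 = 38564/28441 ≈ 1.3559)
b(-28) + l(39)*r = ½ + (7 + 39)*(38564/28441) = ½ + 46*(38564/28441) = ½ + 1773944/28441 = 3576329/56882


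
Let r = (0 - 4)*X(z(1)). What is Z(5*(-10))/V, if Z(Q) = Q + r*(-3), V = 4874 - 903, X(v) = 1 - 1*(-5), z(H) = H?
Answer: 2/361 ≈ 0.0055402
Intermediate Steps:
X(v) = 6 (X(v) = 1 + 5 = 6)
V = 3971
r = -24 (r = (0 - 4)*6 = -4*6 = -24)
Z(Q) = 72 + Q (Z(Q) = Q - 24*(-3) = Q + 72 = 72 + Q)
Z(5*(-10))/V = (72 + 5*(-10))/3971 = (72 - 50)*(1/3971) = 22*(1/3971) = 2/361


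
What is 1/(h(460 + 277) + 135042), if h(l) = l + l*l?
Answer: 1/678948 ≈ 1.4729e-6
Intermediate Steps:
h(l) = l + l²
1/(h(460 + 277) + 135042) = 1/((460 + 277)*(1 + (460 + 277)) + 135042) = 1/(737*(1 + 737) + 135042) = 1/(737*738 + 135042) = 1/(543906 + 135042) = 1/678948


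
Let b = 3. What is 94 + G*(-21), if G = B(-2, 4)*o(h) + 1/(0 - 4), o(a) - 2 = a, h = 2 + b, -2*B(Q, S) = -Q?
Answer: 985/4 ≈ 246.25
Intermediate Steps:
B(Q, S) = Q/2 (B(Q, S) = -(-1)*Q/2 = Q/2)
h = 5 (h = 2 + 3 = 5)
o(a) = 2 + a
G = -29/4 (G = ((½)*(-2))*(2 + 5) + 1/(0 - 4) = -1*7 + 1/(-4) = -7 - ¼ = -29/4 ≈ -7.2500)
94 + G*(-21) = 94 - 29/4*(-21) = 94 + 609/4 = 985/4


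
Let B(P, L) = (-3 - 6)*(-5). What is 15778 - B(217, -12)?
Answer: 15733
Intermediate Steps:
B(P, L) = 45 (B(P, L) = -9*(-5) = 45)
15778 - B(217, -12) = 15778 - 1*45 = 15778 - 45 = 15733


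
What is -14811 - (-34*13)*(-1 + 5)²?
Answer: -7739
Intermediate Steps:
-14811 - (-34*13)*(-1 + 5)² = -14811 - (-442)*4² = -14811 - (-442)*16 = -14811 - 1*(-7072) = -14811 + 7072 = -7739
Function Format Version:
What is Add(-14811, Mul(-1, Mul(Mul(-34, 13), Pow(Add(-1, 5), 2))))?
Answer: -7739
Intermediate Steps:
Add(-14811, Mul(-1, Mul(Mul(-34, 13), Pow(Add(-1, 5), 2)))) = Add(-14811, Mul(-1, Mul(-442, Pow(4, 2)))) = Add(-14811, Mul(-1, Mul(-442, 16))) = Add(-14811, Mul(-1, -7072)) = Add(-14811, 7072) = -7739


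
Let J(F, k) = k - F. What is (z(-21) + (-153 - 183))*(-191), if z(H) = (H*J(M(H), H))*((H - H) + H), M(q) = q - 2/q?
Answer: 72198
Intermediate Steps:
z(H) = 2*H (z(H) = (H*(H - (H - 2/H)))*((H - H) + H) = (H*(H + (-H + 2/H)))*(0 + H) = (H*(2/H))*H = 2*H)
(z(-21) + (-153 - 183))*(-191) = (2*(-21) + (-153 - 183))*(-191) = (-42 - 336)*(-191) = -378*(-191) = 72198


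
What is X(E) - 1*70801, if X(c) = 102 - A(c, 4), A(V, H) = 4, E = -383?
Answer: -70703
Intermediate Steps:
X(c) = 98 (X(c) = 102 - 1*4 = 102 - 4 = 98)
X(E) - 1*70801 = 98 - 1*70801 = 98 - 70801 = -70703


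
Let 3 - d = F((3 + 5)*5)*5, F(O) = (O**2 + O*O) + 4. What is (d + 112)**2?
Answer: 252969025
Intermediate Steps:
F(O) = 4 + 2*O**2 (F(O) = (O**2 + O**2) + 4 = 2*O**2 + 4 = 4 + 2*O**2)
d = -16017 (d = 3 - (4 + 2*((3 + 5)*5)**2)*5 = 3 - (4 + 2*(8*5)**2)*5 = 3 - (4 + 2*40**2)*5 = 3 - (4 + 2*1600)*5 = 3 - (4 + 3200)*5 = 3 - 3204*5 = 3 - 1*16020 = 3 - 16020 = -16017)
(d + 112)**2 = (-16017 + 112)**2 = (-15905)**2 = 252969025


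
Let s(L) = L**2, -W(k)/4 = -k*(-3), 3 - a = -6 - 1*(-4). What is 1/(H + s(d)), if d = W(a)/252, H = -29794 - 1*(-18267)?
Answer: -441/5083382 ≈ -8.6753e-5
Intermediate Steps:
H = -11527 (H = -29794 + 18267 = -11527)
a = 5 (a = 3 - (-6 - 1*(-4)) = 3 - (-6 + 4) = 3 - 1*(-2) = 3 + 2 = 5)
W(k) = -12*k (W(k) = -4*(-k)*(-3) = -12*k)
d = -5/21 (d = -12*5/252 = -60*1/252 = -5/21 ≈ -0.23810)
1/(H + s(d)) = 1/(-11527 + (-5/21)**2) = 1/(-11527 + 25/441) = 1/(-5083382/441) = -441/5083382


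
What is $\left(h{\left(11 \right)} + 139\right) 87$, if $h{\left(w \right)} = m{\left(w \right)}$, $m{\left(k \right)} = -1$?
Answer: $12006$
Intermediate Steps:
$h{\left(w \right)} = -1$
$\left(h{\left(11 \right)} + 139\right) 87 = \left(-1 + 139\right) 87 = 138 \cdot 87 = 12006$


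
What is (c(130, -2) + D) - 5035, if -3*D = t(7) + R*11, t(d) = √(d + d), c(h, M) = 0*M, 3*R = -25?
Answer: -45040/9 - √14/3 ≈ -5005.7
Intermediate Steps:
R = -25/3 (R = (⅓)*(-25) = -25/3 ≈ -8.3333)
c(h, M) = 0
t(d) = √2*√d (t(d) = √(2*d) = √2*√d)
D = 275/9 - √14/3 (D = -(√2*√7 - 25/3*11)/3 = -(√14 - 275/3)/3 = -(-275/3 + √14)/3 = 275/9 - √14/3 ≈ 29.308)
(c(130, -2) + D) - 5035 = (0 + (275/9 - √14/3)) - 5035 = (275/9 - √14/3) - 5035 = -45040/9 - √14/3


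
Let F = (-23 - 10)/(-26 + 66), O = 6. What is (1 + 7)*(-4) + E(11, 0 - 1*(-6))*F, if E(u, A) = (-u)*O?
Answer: 449/20 ≈ 22.450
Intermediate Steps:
F = -33/40 ≈ -0.82500
E(u, A) = -6*u (E(u, A) = -u*6 = -6*u)
(1 + 7)*(-4) + E(11, 0 - 1*(-6))*F = (1 + 7)*(-4) - 6*11*(-33/40) = 8*(-4) - 66*(-33/40) = -32 + 1089/20 = 449/20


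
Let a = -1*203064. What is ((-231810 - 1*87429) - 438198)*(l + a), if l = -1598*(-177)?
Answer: -60429838734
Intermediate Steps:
l = 282846
a = -203064
((-231810 - 1*87429) - 438198)*(l + a) = ((-231810 - 1*87429) - 438198)*(282846 - 203064) = ((-231810 - 87429) - 438198)*79782 = (-319239 - 438198)*79782 = -757437*79782 = -60429838734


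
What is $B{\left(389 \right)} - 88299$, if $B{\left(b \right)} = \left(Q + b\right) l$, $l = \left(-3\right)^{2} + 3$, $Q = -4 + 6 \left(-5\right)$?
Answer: $-84039$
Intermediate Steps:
$Q = -34$ ($Q = -4 - 30 = -34$)
$l = 12$ ($l = 9 + 3 = 12$)
$B{\left(b \right)} = -408 + 12 b$ ($B{\left(b \right)} = \left(-34 + b\right) 12 = -408 + 12 b$)
$B{\left(389 \right)} - 88299 = \left(-408 + 12 \cdot 389\right) - 88299 = \left(-408 + 4668\right) - 88299 = 4260 - 88299 = -84039$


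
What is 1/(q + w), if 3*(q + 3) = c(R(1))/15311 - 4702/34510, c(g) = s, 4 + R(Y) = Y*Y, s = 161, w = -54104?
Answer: -264191305/14294610012337 ≈ -1.8482e-5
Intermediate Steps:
R(Y) = -4 + Y**2 (R(Y) = -4 + Y*Y = -4 + Y**2)
c(g) = 161
q = -803646617/264191305 (q = -3 + (161/15311 - 4702/34510)/3 = -3 + (161*(1/15311) - 4702*1/34510)/3 = -3 + (161/15311 - 2351/17255)/3 = -3 + (1/3)*(-33218106/264191305) = -3 - 11072702/264191305 = -803646617/264191305 ≈ -3.0419)
1/(q + w) = 1/(-803646617/264191305 - 54104) = 1/(-14294610012337/264191305) = -264191305/14294610012337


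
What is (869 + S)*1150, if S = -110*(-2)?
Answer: 1252350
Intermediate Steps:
S = 220
(869 + S)*1150 = (869 + 220)*1150 = 1089*1150 = 1252350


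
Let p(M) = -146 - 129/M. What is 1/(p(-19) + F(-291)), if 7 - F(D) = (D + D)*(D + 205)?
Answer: -19/953500 ≈ -1.9927e-5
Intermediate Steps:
p(M) = -146 - 129/M
F(D) = 7 - 2*D*(205 + D) (F(D) = 7 - (D + D)*(D + 205) = 7 - 2*D*(205 + D))
1/(p(-19) + F(-291)) = 1/((-146 - 129/(-19)) + (7 - 410*(-291) - 2*(-291)²)) = 1/((-146 - 129*(-1/19)) + (7 + 119310 - 2*84681)) = 1/((-146 + 129/19) + (7 + 119310 - 169362)) = 1/(-2645/19 - 50045) = 1/(-953500/19) = -19/953500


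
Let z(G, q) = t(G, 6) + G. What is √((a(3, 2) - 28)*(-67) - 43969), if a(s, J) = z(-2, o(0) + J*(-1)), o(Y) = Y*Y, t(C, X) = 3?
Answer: 4*I*√2635 ≈ 205.33*I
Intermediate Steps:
o(Y) = Y²
z(G, q) = 3 + G
a(s, J) = 1 (a(s, J) = 3 - 2 = 1)
√((a(3, 2) - 28)*(-67) - 43969) = √((1 - 28)*(-67) - 43969) = √(-27*(-67) - 43969) = √(1809 - 43969) = √(-42160) = 4*I*√2635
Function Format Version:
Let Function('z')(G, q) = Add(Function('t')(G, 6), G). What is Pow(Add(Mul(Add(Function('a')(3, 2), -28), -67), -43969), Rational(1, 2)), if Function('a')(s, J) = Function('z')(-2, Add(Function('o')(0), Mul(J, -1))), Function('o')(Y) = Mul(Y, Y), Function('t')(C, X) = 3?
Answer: Mul(4, I, Pow(2635, Rational(1, 2))) ≈ Mul(205.33, I)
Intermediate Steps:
Function('o')(Y) = Pow(Y, 2)
Function('z')(G, q) = Add(3, G)
Function('a')(s, J) = 1 (Function('a')(s, J) = Add(3, -2) = 1)
Pow(Add(Mul(Add(Function('a')(3, 2), -28), -67), -43969), Rational(1, 2)) = Pow(Add(Mul(Add(1, -28), -67), -43969), Rational(1, 2)) = Pow(Add(Mul(-27, -67), -43969), Rational(1, 2)) = Pow(Add(1809, -43969), Rational(1, 2)) = Pow(-42160, Rational(1, 2)) = Mul(4, I, Pow(2635, Rational(1, 2)))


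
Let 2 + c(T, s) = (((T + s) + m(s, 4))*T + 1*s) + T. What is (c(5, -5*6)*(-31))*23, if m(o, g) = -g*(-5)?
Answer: 37076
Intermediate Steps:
m(o, g) = 5*g
c(T, s) = -2 + T + s + T*(20 + T + s) (c(T, s) = -2 + ((((T + s) + 5*4)*T + 1*s) + T) = -2 + ((((T + s) + 20)*T + s) + T) = -2 + (((20 + T + s)*T + s) + T) = -2 + ((T*(20 + T + s) + s) + T) = -2 + ((s + T*(20 + T + s)) + T) = -2 + (T + s + T*(20 + T + s)) = -2 + T + s + T*(20 + T + s))
(c(5, -5*6)*(-31))*23 = ((-2 - 5*6 + 5**2 + 21*5 + 5*(-5*6))*(-31))*23 = ((-2 - 30 + 25 + 105 + 5*(-30))*(-31))*23 = ((-2 - 30 + 25 + 105 - 150)*(-31))*23 = -52*(-31)*23 = 1612*23 = 37076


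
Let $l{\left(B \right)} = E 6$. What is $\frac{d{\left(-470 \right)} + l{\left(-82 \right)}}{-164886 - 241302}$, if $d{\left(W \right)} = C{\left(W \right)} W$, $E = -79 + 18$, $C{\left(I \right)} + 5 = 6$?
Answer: $\frac{209}{101547} \approx 0.0020582$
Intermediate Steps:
$C{\left(I \right)} = 1$ ($C{\left(I \right)} = -5 + 6 = 1$)
$E = -61$
$d{\left(W \right)} = W$ ($d{\left(W \right)} = 1 W = W$)
$l{\left(B \right)} = -366$ ($l{\left(B \right)} = \left(-61\right) 6 = -366$)
$\frac{d{\left(-470 \right)} + l{\left(-82 \right)}}{-164886 - 241302} = \frac{-470 - 366}{-164886 - 241302} = - \frac{836}{-406188} = \left(-836\right) \left(- \frac{1}{406188}\right) = \frac{209}{101547}$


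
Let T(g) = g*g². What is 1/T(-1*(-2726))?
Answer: 1/20257113176 ≈ 4.9365e-11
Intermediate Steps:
T(g) = g³
1/T(-1*(-2726)) = 1/((-1*(-2726))³) = 1/(2726³) = 1/20257113176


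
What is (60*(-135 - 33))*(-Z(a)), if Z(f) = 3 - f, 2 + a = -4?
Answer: 90720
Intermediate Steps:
a = -6 (a = -2 - 4 = -6)
(60*(-135 - 33))*(-Z(a)) = (60*(-135 - 33))*(-(3 - 1*(-6))) = (60*(-168))*(-(3 + 6)) = -(-10080)*9 = -10080*(-9) = 90720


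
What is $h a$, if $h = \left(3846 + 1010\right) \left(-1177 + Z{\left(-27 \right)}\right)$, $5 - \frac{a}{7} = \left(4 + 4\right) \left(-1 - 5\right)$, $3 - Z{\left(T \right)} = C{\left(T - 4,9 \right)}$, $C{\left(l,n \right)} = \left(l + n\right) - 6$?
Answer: $-2064606096$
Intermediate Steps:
$C{\left(l,n \right)} = -6 + l + n$
$Z{\left(T \right)} = 4 - T$ ($Z{\left(T \right)} = 3 - \left(-6 + \left(T - 4\right) + 9\right) = 3 - \left(-6 + \left(-4 + T\right) + 9\right) = 3 - \left(-1 + T\right) = 4 - T$)
$a = 371$ ($a = 35 - 7 \left(4 + 4\right) \left(-1 - 5\right) = 35 - 7 \cdot 8 \left(-6\right) = 35 - -336 = 35 + 336 = 371$)
$h = -5564976$ ($h = \left(3846 + 1010\right) \left(-1177 + \left(4 - -27\right)\right) = 4856 \left(-1177 + \left(4 + 27\right)\right) = 4856 \left(-1177 + 31\right) = 4856 \left(-1146\right) = -5564976$)
$h a = \left(-5564976\right) 371 = -2064606096$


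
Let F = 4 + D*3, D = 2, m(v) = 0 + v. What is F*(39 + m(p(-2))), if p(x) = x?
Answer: 370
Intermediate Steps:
m(v) = v
F = 10 (F = 4 + 2*3 = 4 + 6 = 10)
F*(39 + m(p(-2))) = 10*(39 - 2) = 10*37 = 370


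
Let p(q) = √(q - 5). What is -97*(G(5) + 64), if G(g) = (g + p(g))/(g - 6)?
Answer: -5723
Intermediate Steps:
p(q) = √(-5 + q)
G(g) = (g + √(-5 + g))/(-6 + g) (G(g) = (g + √(-5 + g))/(g - 6) = (g + √(-5 + g))/(-6 + g))
-97*(G(5) + 64) = -97*((5 + √(-5 + 5))/(-6 + 5) + 64) = -97*((5 + √0)/(-1) + 64) = -97*(-(5 + 0) + 64) = -97*(-1*5 + 64) = -97*(-5 + 64) = -97*59 = -5723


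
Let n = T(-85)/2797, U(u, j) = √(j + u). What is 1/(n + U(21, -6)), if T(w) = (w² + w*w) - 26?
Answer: 13447976/30234547 - 7823209*√15/90703641 ≈ 0.11074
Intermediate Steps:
T(w) = -26 + 2*w² (T(w) = (w² + w²) - 26 = 2*w² - 26 = -26 + 2*w²)
n = 14424/2797 (n = (-26 + 2*(-85)²)/2797 = (-26 + 2*7225)*(1/2797) = (-26 + 14450)*(1/2797) = 14424*(1/2797) = 14424/2797 ≈ 5.1570)
1/(n + U(21, -6)) = 1/(14424/2797 + √(-6 + 21)) = 1/(14424/2797 + √15)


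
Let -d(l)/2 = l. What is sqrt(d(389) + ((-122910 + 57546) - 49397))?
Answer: I*sqrt(115539) ≈ 339.91*I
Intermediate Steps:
d(l) = -2*l
sqrt(d(389) + ((-122910 + 57546) - 49397)) = sqrt(-2*389 + ((-122910 + 57546) - 49397)) = sqrt(-778 + (-65364 - 49397)) = sqrt(-778 - 114761) = sqrt(-115539) = I*sqrt(115539)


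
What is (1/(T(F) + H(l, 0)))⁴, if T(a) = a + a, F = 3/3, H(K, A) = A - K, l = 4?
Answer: 1/16 ≈ 0.062500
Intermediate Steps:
F = 1 (F = 3*(⅓) = 1)
T(a) = 2*a
(1/(T(F) + H(l, 0)))⁴ = (1/(2*1 + (0 - 1*4)))⁴ = (1/(2 + (0 - 4)))⁴ = (1/(2 - 4))⁴ = (1/(-2))⁴ = (-½)⁴ = 1/16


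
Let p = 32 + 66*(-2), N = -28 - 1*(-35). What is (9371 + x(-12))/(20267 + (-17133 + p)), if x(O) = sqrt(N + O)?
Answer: 9371/3034 + I*sqrt(5)/3034 ≈ 3.0887 + 0.000737*I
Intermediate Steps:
N = 7 (N = -28 + 35 = 7)
p = -100 (p = 32 - 132 = -100)
x(O) = sqrt(7 + O)
(9371 + x(-12))/(20267 + (-17133 + p)) = (9371 + sqrt(7 - 12))/(20267 + (-17133 - 100)) = (9371 + sqrt(-5))/(20267 - 17233) = (9371 + I*sqrt(5))/3034 = (9371 + I*sqrt(5))*(1/3034) = 9371/3034 + I*sqrt(5)/3034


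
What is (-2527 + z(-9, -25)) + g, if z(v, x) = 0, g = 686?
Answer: -1841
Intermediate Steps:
(-2527 + z(-9, -25)) + g = (-2527 + 0) + 686 = -2527 + 686 = -1841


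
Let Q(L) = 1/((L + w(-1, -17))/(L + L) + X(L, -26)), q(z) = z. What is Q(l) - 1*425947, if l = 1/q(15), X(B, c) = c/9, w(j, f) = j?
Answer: -37909292/89 ≈ -4.2595e+5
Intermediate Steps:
X(B, c) = c/9 (X(B, c) = c*(⅑) = c/9)
l = 1/15 ≈ 0.066667
Q(L) = 1/(-26/9 + (-1 + L)/(2*L)) (Q(L) = 1/((L - 1)/(L + L) + (⅑)*(-26)) = 1/((-1 + L)/((2*L)) - 26/9) = 1/((-1 + L)*(1/(2*L)) - 26/9) = 1/((-1 + L)/(2*L) - 26/9) = 1/(-26/9 + (-1 + L)/(2*L)))
Q(l) - 1*425947 = -18*1/15/(9 + 43*(1/15)) - 1*425947 = -18*1/15/(9 + 43/15) - 425947 = -18*1/15/178/15 - 425947 = -18*1/15*15/178 - 425947 = -9/89 - 425947 = -37909292/89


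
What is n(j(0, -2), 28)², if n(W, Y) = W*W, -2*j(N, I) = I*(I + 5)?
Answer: 81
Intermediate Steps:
j(N, I) = -I*(5 + I)/2 (j(N, I) = -I*(I + 5)/2 = -I*(5 + I)/2)
n(W, Y) = W²
n(j(0, -2), 28)² = ((-½*(-2)*(5 - 2))²)² = ((-½*(-2)*3)²)² = (3²)² = 9² = 81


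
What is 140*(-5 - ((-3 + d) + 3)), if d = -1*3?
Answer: -280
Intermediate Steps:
d = -3
140*(-5 - ((-3 + d) + 3)) = 140*(-5 - ((-3 - 3) + 3)) = 140*(-5 - (-6 + 3)) = 140*(-5 - 1*(-3)) = 140*(-5 + 3) = 140*(-2) = -280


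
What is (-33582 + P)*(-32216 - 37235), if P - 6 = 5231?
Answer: 1968588595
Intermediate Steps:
P = 5237 (P = 6 + 5231 = 5237)
(-33582 + P)*(-32216 - 37235) = (-33582 + 5237)*(-32216 - 37235) = -28345*(-69451) = 1968588595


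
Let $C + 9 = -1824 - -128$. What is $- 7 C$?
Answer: $11935$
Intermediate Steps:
$C = -1705$ ($C = -9 - 1696 = -1705$)
$- 7 C = \left(-7\right) \left(-1705\right) = 11935$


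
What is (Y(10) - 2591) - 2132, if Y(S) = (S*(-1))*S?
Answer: -4823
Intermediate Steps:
Y(S) = -S² (Y(S) = (-S)*S = -S²)
(Y(10) - 2591) - 2132 = (-1*10² - 2591) - 2132 = (-1*100 - 2591) - 2132 = (-100 - 2591) - 2132 = -2691 - 2132 = -4823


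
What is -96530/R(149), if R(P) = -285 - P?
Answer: 6895/31 ≈ 222.42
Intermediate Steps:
-96530/R(149) = -96530/(-285 - 1*149) = -96530/(-285 - 149) = -96530/(-434) = -96530*(-1/434) = 6895/31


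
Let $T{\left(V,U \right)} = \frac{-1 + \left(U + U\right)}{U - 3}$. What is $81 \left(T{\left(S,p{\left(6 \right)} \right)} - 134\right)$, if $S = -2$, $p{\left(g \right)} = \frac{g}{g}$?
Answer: $- \frac{21789}{2} \approx -10895.0$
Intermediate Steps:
$p{\left(g \right)} = 1$
$T{\left(V,U \right)} = \frac{-1 + 2 U}{-3 + U}$
$81 \left(T{\left(S,p{\left(6 \right)} \right)} - 134\right) = 81 \left(\frac{-1 + 2 \cdot 1}{-3 + 1} - 134\right) = 81 \left(\frac{-1 + 2}{-2} - 134\right) = 81 \left(\left(- \frac{1}{2}\right) 1 - 134\right) = 81 \left(- \frac{1}{2} - 134\right) = 81 \left(- \frac{269}{2}\right) = - \frac{21789}{2}$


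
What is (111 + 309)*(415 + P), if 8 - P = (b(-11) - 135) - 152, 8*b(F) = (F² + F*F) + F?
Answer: 572145/2 ≈ 2.8607e+5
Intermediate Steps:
b(F) = F²/4 + F/8 (b(F) = ((F² + F*F) + F)/8 = ((F² + F²) + F)/8 = (2*F² + F)/8 = (F + 2*F²)/8 = F²/4 + F/8)
P = 2129/8 (P = 8 - (((⅛)*(-11)*(1 + 2*(-11)) - 135) - 152) = 8 - (((⅛)*(-11)*(1 - 22) - 135) - 152) = 8 - (((⅛)*(-11)*(-21) - 135) - 152) = 8 - ((231/8 - 135) - 152) = 8 - (-849/8 - 152) = 8 - 1*(-2065/8) = 8 + 2065/8 = 2129/8 ≈ 266.13)
(111 + 309)*(415 + P) = (111 + 309)*(415 + 2129/8) = 420*(5449/8) = 572145/2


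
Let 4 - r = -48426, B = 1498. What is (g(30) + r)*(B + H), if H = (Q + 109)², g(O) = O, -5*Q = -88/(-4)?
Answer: 3014008468/5 ≈ 6.0280e+8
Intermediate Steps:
Q = -22/5 (Q = -(-88)/(5*(-4)) = -(-88)*(-1)/(5*4) = -⅕*22 = -22/5 ≈ -4.4000)
r = 48430 (r = 4 - 1*(-48426) = 4 + 48426 = 48430)
H = 273529/25 (H = (-22/5 + 109)² = (523/5)² = 273529/25 ≈ 10941.)
(g(30) + r)*(B + H) = (30 + 48430)*(1498 + 273529/25) = 48460*(310979/25) = 3014008468/5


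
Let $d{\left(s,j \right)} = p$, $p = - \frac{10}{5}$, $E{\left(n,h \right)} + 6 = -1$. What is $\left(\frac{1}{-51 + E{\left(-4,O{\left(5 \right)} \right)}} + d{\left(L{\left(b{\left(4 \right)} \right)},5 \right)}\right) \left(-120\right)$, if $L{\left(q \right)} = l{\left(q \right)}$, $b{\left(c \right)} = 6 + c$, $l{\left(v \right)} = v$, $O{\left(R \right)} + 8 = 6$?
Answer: $\frac{7020}{29} \approx 242.07$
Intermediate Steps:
$O{\left(R \right)} = -2$ ($O{\left(R \right)} = -8 + 6 = -2$)
$L{\left(q \right)} = q$
$E{\left(n,h \right)} = -7$ ($E{\left(n,h \right)} = -6 - 1 = -7$)
$p = -2$ ($p = \left(-10\right) \frac{1}{5} = -2$)
$d{\left(s,j \right)} = -2$
$\left(\frac{1}{-51 + E{\left(-4,O{\left(5 \right)} \right)}} + d{\left(L{\left(b{\left(4 \right)} \right)},5 \right)}\right) \left(-120\right) = \left(\frac{1}{-51 - 7} - 2\right) \left(-120\right) = \left(\frac{1}{-58} - 2\right) \left(-120\right) = \left(- \frac{1}{58} - 2\right) \left(-120\right) = \left(- \frac{117}{58}\right) \left(-120\right) = \frac{7020}{29}$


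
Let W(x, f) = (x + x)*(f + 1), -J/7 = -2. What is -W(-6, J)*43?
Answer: 7740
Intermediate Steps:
J = 14 (J = -7*(-2) = 14)
W(x, f) = 2*x*(1 + f) (W(x, f) = (2*x)*(1 + f) = 2*x*(1 + f))
-W(-6, J)*43 = -2*(-6)*(1 + 14)*43 = -2*(-6)*15*43 = -1*(-180)*43 = 180*43 = 7740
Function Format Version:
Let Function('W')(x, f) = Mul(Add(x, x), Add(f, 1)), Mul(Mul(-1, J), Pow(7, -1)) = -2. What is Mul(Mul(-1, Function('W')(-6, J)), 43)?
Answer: 7740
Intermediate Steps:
J = 14 (J = Mul(-7, -2) = 14)
Function('W')(x, f) = Mul(2, x, Add(1, f)) (Function('W')(x, f) = Mul(Mul(2, x), Add(1, f)) = Mul(2, x, Add(1, f)))
Mul(Mul(-1, Function('W')(-6, J)), 43) = Mul(Mul(-1, Mul(2, -6, Add(1, 14))), 43) = Mul(Mul(-1, Mul(2, -6, 15)), 43) = Mul(Mul(-1, -180), 43) = Mul(180, 43) = 7740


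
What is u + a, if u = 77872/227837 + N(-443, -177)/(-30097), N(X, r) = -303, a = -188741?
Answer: -1294234295533854/6857210189 ≈ -1.8874e+5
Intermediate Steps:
u = 2412748195/6857210189 (u = 77872/227837 - 303/(-30097) = 77872*(1/227837) - 303*(-1/30097) = 77872/227837 + 303/30097 = 2412748195/6857210189 ≈ 0.35186)
u + a = 2412748195/6857210189 - 188741 = -1294234295533854/6857210189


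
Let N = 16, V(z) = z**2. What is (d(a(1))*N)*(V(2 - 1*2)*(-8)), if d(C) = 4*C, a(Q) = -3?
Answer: 0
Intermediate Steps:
(d(a(1))*N)*(V(2 - 1*2)*(-8)) = ((4*(-3))*16)*((2 - 1*2)**2*(-8)) = (-12*16)*((2 - 2)**2*(-8)) = -192*0**2*(-8) = -0*(-8) = -192*0 = 0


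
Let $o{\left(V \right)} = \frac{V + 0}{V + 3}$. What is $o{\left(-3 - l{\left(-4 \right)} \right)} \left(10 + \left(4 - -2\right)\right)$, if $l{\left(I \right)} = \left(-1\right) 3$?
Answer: $0$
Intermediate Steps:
$l{\left(I \right)} = -3$
$o{\left(V \right)} = \frac{V}{3 + V}$
$o{\left(-3 - l{\left(-4 \right)} \right)} \left(10 + \left(4 - -2\right)\right) = \frac{-3 - -3}{3 - 0} \left(10 + \left(4 - -2\right)\right) = \frac{-3 + 3}{3 + \left(-3 + 3\right)} \left(10 + \left(4 + 2\right)\right) = \frac{0}{3 + 0} \left(10 + 6\right) = \frac{0}{3} \cdot 16 = 0 \cdot \frac{1}{3} \cdot 16 = 0 \cdot 16 = 0$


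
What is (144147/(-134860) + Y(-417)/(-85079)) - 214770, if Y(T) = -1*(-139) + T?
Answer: -2464230360085333/11473753940 ≈ -2.1477e+5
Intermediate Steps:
Y(T) = 139 + T
(144147/(-134860) + Y(-417)/(-85079)) - 214770 = (144147/(-134860) + (139 - 417)/(-85079)) - 214770 = (144147*(-1/134860) - 278*(-1/85079)) - 214770 = (-144147/134860 + 278/85079) - 214770 = -12226391533/11473753940 - 214770 = -2464230360085333/11473753940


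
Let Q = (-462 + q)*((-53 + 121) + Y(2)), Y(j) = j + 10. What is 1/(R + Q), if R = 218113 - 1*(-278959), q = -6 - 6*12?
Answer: 1/453872 ≈ 2.2033e-6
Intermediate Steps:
Y(j) = 10 + j
q = -78 (q = -6 - 72 = -78)
R = 497072 (R = 218113 + 278959 = 497072)
Q = -43200 (Q = (-462 - 78)*((-53 + 121) + (10 + 2)) = -540*(68 + 12) = -540*80 = -43200)
1/(R + Q) = 1/(497072 - 43200) = 1/453872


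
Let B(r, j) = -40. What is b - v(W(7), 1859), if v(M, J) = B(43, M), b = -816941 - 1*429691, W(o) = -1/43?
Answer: -1246592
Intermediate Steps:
W(o) = -1/43 (W(o) = -1*1/43 = -1/43)
b = -1246632 (b = -816941 - 429691 = -1246632)
v(M, J) = -40
b - v(W(7), 1859) = -1246632 - 1*(-40) = -1246632 + 40 = -1246592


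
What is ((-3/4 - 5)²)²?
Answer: 279841/256 ≈ 1093.1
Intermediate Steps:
((-3/4 - 5)²)² = ((-3*¼ - 5)²)² = ((-¾ - 5)²)² = ((-23/4)²)² = (529/16)² = 279841/256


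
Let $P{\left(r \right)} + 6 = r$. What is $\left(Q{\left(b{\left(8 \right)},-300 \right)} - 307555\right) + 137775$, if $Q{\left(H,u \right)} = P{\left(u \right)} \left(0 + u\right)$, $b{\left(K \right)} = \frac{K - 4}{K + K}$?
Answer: $-77980$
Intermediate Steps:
$b{\left(K \right)} = \frac{-4 + K}{2 K}$
$P{\left(r \right)} = -6 + r$
$Q{\left(H,u \right)} = u \left(-6 + u\right)$ ($Q{\left(H,u \right)} = \left(-6 + u\right) \left(0 + u\right) = \left(-6 + u\right) u = u \left(-6 + u\right)$)
$\left(Q{\left(b{\left(8 \right)},-300 \right)} - 307555\right) + 137775 = \left(- 300 \left(-6 - 300\right) - 307555\right) + 137775 = \left(\left(-300\right) \left(-306\right) - 307555\right) + 137775 = \left(91800 - 307555\right) + 137775 = -215755 + 137775 = -77980$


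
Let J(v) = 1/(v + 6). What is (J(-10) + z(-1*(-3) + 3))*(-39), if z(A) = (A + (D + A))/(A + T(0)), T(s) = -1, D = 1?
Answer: -1833/20 ≈ -91.650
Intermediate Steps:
J(v) = 1/(6 + v)
z(A) = (1 + 2*A)/(-1 + A) (z(A) = (A + (1 + A))/(A - 1) = (1 + 2*A)/(-1 + A))
(J(-10) + z(-1*(-3) + 3))*(-39) = (1/(6 - 10) + (1 + 2*(-1*(-3) + 3))/(-1 + (-1*(-3) + 3)))*(-39) = (1/(-4) + (1 + 2*(3 + 3))/(-1 + (3 + 3)))*(-39) = (-¼ + (1 + 2*6)/(-1 + 6))*(-39) = (-¼ + (1 + 12)/5)*(-39) = (-¼ + (⅕)*13)*(-39) = (-¼ + 13/5)*(-39) = (47/20)*(-39) = -1833/20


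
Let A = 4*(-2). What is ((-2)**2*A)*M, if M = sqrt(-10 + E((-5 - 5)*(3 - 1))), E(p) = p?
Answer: -32*I*sqrt(30) ≈ -175.27*I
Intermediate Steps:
A = -8
M = I*sqrt(30) (M = sqrt(-10 + (-5 - 5)*(3 - 1)) = sqrt(-10 - 10*2) = sqrt(-10 - 20) = sqrt(-30) = I*sqrt(30) ≈ 5.4772*I)
((-2)**2*A)*M = ((-2)**2*(-8))*(I*sqrt(30)) = (4*(-8))*(I*sqrt(30)) = -32*I*sqrt(30)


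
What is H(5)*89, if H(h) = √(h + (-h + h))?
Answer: 89*√5 ≈ 199.01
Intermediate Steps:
H(h) = √h (H(h) = √(h + 0) = √h)
H(5)*89 = √5*89 = 89*√5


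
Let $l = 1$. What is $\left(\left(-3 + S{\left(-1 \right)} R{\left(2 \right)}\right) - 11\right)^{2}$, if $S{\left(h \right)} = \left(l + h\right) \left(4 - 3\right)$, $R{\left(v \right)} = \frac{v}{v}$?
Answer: $196$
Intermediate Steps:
$R{\left(v \right)} = 1$
$S{\left(h \right)} = 1 + h$ ($S{\left(h \right)} = \left(1 + h\right) \left(4 - 3\right) = \left(1 + h\right) 1 = 1 + h$)
$\left(\left(-3 + S{\left(-1 \right)} R{\left(2 \right)}\right) - 11\right)^{2} = \left(\left(-3 + \left(1 - 1\right) 1\right) - 11\right)^{2} = \left(\left(-3 + 0 \cdot 1\right) - 11\right)^{2} = \left(\left(-3 + 0\right) - 11\right)^{2} = \left(-3 - 11\right)^{2} = \left(-14\right)^{2} = 196$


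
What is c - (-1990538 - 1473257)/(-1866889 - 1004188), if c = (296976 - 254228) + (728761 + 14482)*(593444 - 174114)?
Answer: 894811715186539431/2871077 ≈ 3.1166e+11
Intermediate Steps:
c = 311664129938 (c = 42748 + 743243*419330 = 42748 + 311664087190 = 311664129938)
c - (-1990538 - 1473257)/(-1866889 - 1004188) = 311664129938 - (-1990538 - 1473257)/(-1866889 - 1004188) = 311664129938 - (-3463795)/(-2871077) = 311664129938 - (-3463795)*(-1)/2871077 = 311664129938 - 1*3463795/2871077 = 311664129938 - 3463795/2871077 = 894811715186539431/2871077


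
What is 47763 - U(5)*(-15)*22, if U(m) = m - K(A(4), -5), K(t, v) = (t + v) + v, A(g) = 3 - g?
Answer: 53043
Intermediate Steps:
K(t, v) = t + 2*v
U(m) = 11 + m (U(m) = m - ((3 - 1*4) + 2*(-5)) = m - ((3 - 4) - 10) = m - (-1 - 10) = m - 1*(-11) = m + 11 = 11 + m)
47763 - U(5)*(-15)*22 = 47763 - (11 + 5)*(-15)*22 = 47763 - 16*(-15)*22 = 47763 - (-240)*22 = 47763 - 1*(-5280) = 47763 + 5280 = 53043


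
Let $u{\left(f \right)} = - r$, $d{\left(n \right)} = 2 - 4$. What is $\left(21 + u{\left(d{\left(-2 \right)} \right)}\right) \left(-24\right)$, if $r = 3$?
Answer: $-432$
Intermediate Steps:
$d{\left(n \right)} = -2$ ($d{\left(n \right)} = 2 - 4 = -2$)
$u{\left(f \right)} = -3$ ($u{\left(f \right)} = \left(-1\right) 3 = -3$)
$\left(21 + u{\left(d{\left(-2 \right)} \right)}\right) \left(-24\right) = \left(21 - 3\right) \left(-24\right) = 18 \left(-24\right) = -432$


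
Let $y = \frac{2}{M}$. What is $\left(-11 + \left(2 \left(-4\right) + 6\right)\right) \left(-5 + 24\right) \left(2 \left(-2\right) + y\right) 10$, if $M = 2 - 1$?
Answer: $4940$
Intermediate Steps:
$M = 1$
$y = 2$ ($y = \frac{2}{1} = 2 \cdot 1 = 2$)
$\left(-11 + \left(2 \left(-4\right) + 6\right)\right) \left(-5 + 24\right) \left(2 \left(-2\right) + y\right) 10 = \left(-11 + \left(2 \left(-4\right) + 6\right)\right) \left(-5 + 24\right) \left(2 \left(-2\right) + 2\right) 10 = \left(-11 + \left(-8 + 6\right)\right) 19 \left(-4 + 2\right) 10 = \left(-11 - 2\right) 19 \left(-2\right) 10 = \left(-13\right) 19 \left(-2\right) 10 = \left(-247\right) \left(-2\right) 10 = 494 \cdot 10 = 4940$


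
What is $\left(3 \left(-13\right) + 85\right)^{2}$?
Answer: $2116$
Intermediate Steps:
$\left(3 \left(-13\right) + 85\right)^{2} = \left(-39 + 85\right)^{2} = 46^{2} = 2116$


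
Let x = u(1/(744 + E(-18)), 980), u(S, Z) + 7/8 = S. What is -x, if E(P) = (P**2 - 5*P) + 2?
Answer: 507/580 ≈ 0.87414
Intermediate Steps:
E(P) = 2 + P**2 - 5*P
u(S, Z) = -7/8 + S
x = -507/580 (x = -7/8 + 1/(744 + (2 + (-18)**2 - 5*(-18))) = -7/8 + 1/(744 + (2 + 324 + 90)) = -7/8 + 1/(744 + 416) = -7/8 + 1/1160 = -507/580 ≈ -0.87414)
-x = -1*(-507/580) = 507/580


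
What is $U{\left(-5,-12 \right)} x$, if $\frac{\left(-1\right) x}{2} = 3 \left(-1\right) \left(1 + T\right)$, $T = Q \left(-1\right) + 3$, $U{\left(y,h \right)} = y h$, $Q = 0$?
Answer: $1440$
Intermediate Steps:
$U{\left(y,h \right)} = h y$
$T = 3$ ($T = 0 \left(-1\right) + 3 = 0 + 3 = 3$)
$x = 24$ ($x = - 2 \cdot 3 \left(-1\right) \left(1 + 3\right) = - 2 \left(\left(-3\right) 4\right) = \left(-2\right) \left(-12\right) = 24$)
$U{\left(-5,-12 \right)} x = \left(-12\right) \left(-5\right) 24 = 60 \cdot 24 = 1440$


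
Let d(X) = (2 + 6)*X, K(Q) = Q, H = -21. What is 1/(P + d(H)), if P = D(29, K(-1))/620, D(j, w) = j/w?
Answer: -620/104189 ≈ -0.0059507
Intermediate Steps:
d(X) = 8*X
P = -29/620 (P = (29/(-1))/620 = (29*(-1))*(1/620) = -29*1/620 = -29/620 ≈ -0.046774)
1/(P + d(H)) = 1/(-29/620 + 8*(-21)) = 1/(-29/620 - 168) = 1/(-104189/620) = -620/104189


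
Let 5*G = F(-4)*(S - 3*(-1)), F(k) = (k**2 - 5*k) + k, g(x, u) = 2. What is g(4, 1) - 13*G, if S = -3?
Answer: 2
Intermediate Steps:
F(k) = k**2 - 4*k
G = 0 (G = ((-4*(-4 - 4))*(-3 - 3*(-1)))/5 = ((-4*(-8))*(-3 + 3))/5 = (32*0)/5 = (1/5)*0 = 0)
g(4, 1) - 13*G = 2 - 13*0 = 2 + 0 = 2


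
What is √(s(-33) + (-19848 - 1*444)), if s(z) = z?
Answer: 5*I*√813 ≈ 142.57*I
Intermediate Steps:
√(s(-33) + (-19848 - 1*444)) = √(-33 + (-19848 - 1*444)) = √(-33 + (-19848 - 444)) = √(-33 - 20292) = √(-20325) = 5*I*√813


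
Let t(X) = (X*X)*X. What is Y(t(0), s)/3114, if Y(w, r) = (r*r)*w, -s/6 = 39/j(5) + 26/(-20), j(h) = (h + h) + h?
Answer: 0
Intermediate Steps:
t(X) = X³ (t(X) = X²*X = X³)
j(h) = 3*h (j(h) = 2*h + h = 3*h)
s = -39/5 (s = -6*(39/((3*5)) + 26/(-20)) = -6*(39/15 + 26*(-1/20)) = -6*(39*(1/15) - 13/10) = -6*(13/5 - 13/10) = -6*13/10 = -39/5 ≈ -7.8000)
Y(w, r) = w*r² (Y(w, r) = r²*w = w*r²)
Y(t(0), s)/3114 = (0³*(-39/5)²)/3114 = (0*(1521/25))*(1/3114) = 0*(1/3114) = 0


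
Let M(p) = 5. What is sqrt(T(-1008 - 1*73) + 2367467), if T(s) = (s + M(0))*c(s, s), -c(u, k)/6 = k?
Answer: I*sqrt(4611469) ≈ 2147.4*I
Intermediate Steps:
c(u, k) = -6*k
T(s) = -6*s*(5 + s) (T(s) = (s + 5)*(-6*s) = (5 + s)*(-6*s) = -6*s*(5 + s))
sqrt(T(-1008 - 1*73) + 2367467) = sqrt(-6*(-1008 - 1*73)*(5 + (-1008 - 1*73)) + 2367467) = sqrt(-6*(-1008 - 73)*(5 + (-1008 - 73)) + 2367467) = sqrt(-6*(-1081)*(5 - 1081) + 2367467) = sqrt(-6*(-1081)*(-1076) + 2367467) = sqrt(-6978936 + 2367467) = sqrt(-4611469) = I*sqrt(4611469)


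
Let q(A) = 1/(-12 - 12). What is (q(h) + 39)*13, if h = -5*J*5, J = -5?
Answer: 12155/24 ≈ 506.46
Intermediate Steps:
h = 125 (h = -5*(-5)*5 = 25*5 = 125)
q(A) = -1/24 (q(A) = 1/(-24) = -1/24)
(q(h) + 39)*13 = (-1/24 + 39)*13 = (935/24)*13 = 12155/24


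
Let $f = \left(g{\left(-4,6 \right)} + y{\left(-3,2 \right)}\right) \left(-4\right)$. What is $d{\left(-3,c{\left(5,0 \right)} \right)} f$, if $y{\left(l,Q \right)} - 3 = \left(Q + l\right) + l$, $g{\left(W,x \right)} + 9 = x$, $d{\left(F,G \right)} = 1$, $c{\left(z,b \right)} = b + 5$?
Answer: $16$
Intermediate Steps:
$c{\left(z,b \right)} = 5 + b$
$g{\left(W,x \right)} = -9 + x$
$y{\left(l,Q \right)} = 3 + Q + 2 l$ ($y{\left(l,Q \right)} = 3 + \left(\left(Q + l\right) + l\right) = 3 + \left(Q + 2 l\right) = 3 + Q + 2 l$)
$f = 16$ ($f = \left(\left(-9 + 6\right) + \left(3 + 2 + 2 \left(-3\right)\right)\right) \left(-4\right) = \left(-3 + \left(3 + 2 - 6\right)\right) \left(-4\right) = \left(-3 - 1\right) \left(-4\right) = \left(-4\right) \left(-4\right) = 16$)
$d{\left(-3,c{\left(5,0 \right)} \right)} f = 1 \cdot 16 = 16$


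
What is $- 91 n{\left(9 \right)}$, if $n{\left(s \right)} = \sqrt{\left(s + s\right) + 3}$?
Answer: $- 91 \sqrt{21} \approx -417.01$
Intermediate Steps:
$n{\left(s \right)} = \sqrt{3 + 2 s}$ ($n{\left(s \right)} = \sqrt{2 s + 3} = \sqrt{3 + 2 s}$)
$- 91 n{\left(9 \right)} = - 91 \sqrt{3 + 2 \cdot 9} = - 91 \sqrt{3 + 18} = - 91 \sqrt{21}$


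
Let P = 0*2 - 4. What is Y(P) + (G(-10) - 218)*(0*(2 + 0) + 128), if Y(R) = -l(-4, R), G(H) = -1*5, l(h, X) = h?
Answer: -28540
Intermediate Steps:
G(H) = -5
P = -4 (P = 0 - 4 = -4)
Y(R) = 4 (Y(R) = -1*(-4) = 4)
Y(P) + (G(-10) - 218)*(0*(2 + 0) + 128) = 4 + (-5 - 218)*(0*(2 + 0) + 128) = 4 - 223*(0*2 + 128) = 4 - 223*(0 + 128) = 4 - 223*128 = 4 - 28544 = -28540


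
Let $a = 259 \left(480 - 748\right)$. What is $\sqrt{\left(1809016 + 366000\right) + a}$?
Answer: $6 \sqrt{58489} \approx 1451.1$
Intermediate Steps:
$a = -69412$ ($a = 259 \left(-268\right) = -69412$)
$\sqrt{\left(1809016 + 366000\right) + a} = \sqrt{\left(1809016 + 366000\right) - 69412} = \sqrt{2175016 - 69412} = \sqrt{2105604} = 6 \sqrt{58489}$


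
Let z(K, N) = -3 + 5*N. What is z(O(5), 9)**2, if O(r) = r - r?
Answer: 1764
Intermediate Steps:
O(r) = 0
z(O(5), 9)**2 = (-3 + 5*9)**2 = (-3 + 45)**2 = 42**2 = 1764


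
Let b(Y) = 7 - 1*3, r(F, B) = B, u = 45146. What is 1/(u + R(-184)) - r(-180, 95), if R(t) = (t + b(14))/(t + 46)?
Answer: -98646837/1038388 ≈ -95.000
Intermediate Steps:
b(Y) = 4 (b(Y) = 7 - 3 = 4)
R(t) = (4 + t)/(46 + t) (R(t) = (t + 4)/(t + 46) = (4 + t)/(46 + t))
1/(u + R(-184)) - r(-180, 95) = 1/(45146 + (4 - 184)/(46 - 184)) - 1*95 = 1/(45146 - 180/(-138)) - 95 = 1/(45146 - 1/138*(-180)) - 95 = 1/(45146 + 30/23) - 95 = 1/(1038388/23) - 95 = 23/1038388 - 95 = -98646837/1038388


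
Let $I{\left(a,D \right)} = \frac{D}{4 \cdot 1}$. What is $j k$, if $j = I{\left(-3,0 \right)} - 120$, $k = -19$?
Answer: $2280$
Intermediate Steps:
$I{\left(a,D \right)} = \frac{D}{4}$
$j = -120$ ($j = \frac{1}{4} \cdot 0 - 120 = 0 - 120 = -120$)
$j k = \left(-120\right) \left(-19\right) = 2280$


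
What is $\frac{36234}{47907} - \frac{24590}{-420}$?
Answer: $\frac{13258349}{223566} \approx 59.304$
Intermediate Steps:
$\frac{36234}{47907} - \frac{24590}{-420} = 36234 \cdot \frac{1}{47907} - - \frac{2459}{42} = \frac{4026}{5323} + \frac{2459}{42} = \frac{13258349}{223566}$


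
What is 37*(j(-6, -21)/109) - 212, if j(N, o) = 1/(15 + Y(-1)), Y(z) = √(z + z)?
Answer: (-23108*√2 + 346583*I)/(109*(√2 - 15*I)) ≈ -211.98 - 0.0021148*I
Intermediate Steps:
Y(z) = √2*√z (Y(z) = √(2*z) = √2*√z)
j(N, o) = 1/(15 + I*√2) (j(N, o) = 1/(15 + √2*√(-1)) = 1/(15 + √2*I) = 1/(15 + I*√2))
37*(j(-6, -21)/109) - 212 = 37*((15/227 - I*√2/227)/109) - 212 = 37*((15/227 - I*√2/227)*(1/109)) - 212 = 37*(15/24743 - I*√2/24743) - 212 = (555/24743 - 37*I*√2/24743) - 212 = -5244961/24743 - 37*I*√2/24743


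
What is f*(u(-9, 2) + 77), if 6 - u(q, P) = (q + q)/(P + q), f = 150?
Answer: 84450/7 ≈ 12064.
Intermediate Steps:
u(q, P) = 6 - 2*q/(P + q) (u(q, P) = 6 - (q + q)/(P + q) = 6 - 2*q/(P + q))
f*(u(-9, 2) + 77) = 150*(2*(2*(-9) + 3*2)/(2 - 9) + 77) = 150*(2*(-18 + 6)/(-7) + 77) = 150*(2*(-⅐)*(-12) + 77) = 150*(24/7 + 77) = 150*(563/7) = 84450/7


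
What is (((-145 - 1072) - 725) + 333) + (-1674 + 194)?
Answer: -3089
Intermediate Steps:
(((-145 - 1072) - 725) + 333) + (-1674 + 194) = ((-1217 - 725) + 333) - 1480 = (-1942 + 333) - 1480 = -1609 - 1480 = -3089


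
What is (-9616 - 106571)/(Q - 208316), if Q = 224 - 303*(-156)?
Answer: 38729/53608 ≈ 0.72245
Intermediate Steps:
Q = 47492 (Q = 224 + 47268 = 47492)
(-9616 - 106571)/(Q - 208316) = (-9616 - 106571)/(47492 - 208316) = -116187/(-160824) = -116187*(-1/160824) = 38729/53608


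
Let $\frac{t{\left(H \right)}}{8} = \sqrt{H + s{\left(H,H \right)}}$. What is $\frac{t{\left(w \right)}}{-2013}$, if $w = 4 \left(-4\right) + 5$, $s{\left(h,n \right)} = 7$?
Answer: $- \frac{16 i}{2013} \approx - 0.0079483 i$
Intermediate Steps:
$w = -11$ ($w = -16 + 5 = -11$)
$t{\left(H \right)} = 8 \sqrt{7 + H}$ ($t{\left(H \right)} = 8 \sqrt{H + 7} = 8 \sqrt{7 + H}$)
$\frac{t{\left(w \right)}}{-2013} = \frac{8 \sqrt{7 - 11}}{-2013} = 8 \sqrt{-4} \left(- \frac{1}{2013}\right) = 8 \cdot 2 i \left(- \frac{1}{2013}\right) = 16 i \left(- \frac{1}{2013}\right) = - \frac{16 i}{2013}$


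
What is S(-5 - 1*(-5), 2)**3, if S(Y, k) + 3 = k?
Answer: -1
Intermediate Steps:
S(Y, k) = -3 + k
S(-5 - 1*(-5), 2)**3 = (-3 + 2)**3 = (-1)**3 = -1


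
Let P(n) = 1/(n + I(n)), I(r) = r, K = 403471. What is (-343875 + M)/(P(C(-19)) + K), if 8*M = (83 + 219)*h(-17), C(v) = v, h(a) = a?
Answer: -26183273/30663794 ≈ -0.85388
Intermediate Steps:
P(n) = 1/(2*n) (P(n) = 1/(n + n) = 1/(2*n))
M = -2567/4 (M = ((83 + 219)*(-17))/8 = (302*(-17))/8 = (⅛)*(-5134) = -2567/4 ≈ -641.75)
(-343875 + M)/(P(C(-19)) + K) = (-343875 - 2567/4)/((½)/(-19) + 403471) = -1378067/(4*((½)*(-1/19) + 403471)) = -1378067/(4*(-1/38 + 403471)) = -1378067/(4*15331897/38) = -1378067/4*38/15331897 = -26183273/30663794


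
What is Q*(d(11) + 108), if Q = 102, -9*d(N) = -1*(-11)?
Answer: 32674/3 ≈ 10891.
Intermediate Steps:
d(N) = -11/9 (d(N) = -(-1)*(-11)/9 = -1/9*11 = -11/9)
Q*(d(11) + 108) = 102*(-11/9 + 108) = 102*(961/9) = 32674/3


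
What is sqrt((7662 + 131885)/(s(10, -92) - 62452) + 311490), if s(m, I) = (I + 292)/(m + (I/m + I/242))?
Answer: 43*sqrt(2609115457335434)/3935452 ≈ 558.11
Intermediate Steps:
s(m, I) = (292 + I)/(m + I/242 + I/m) (s(m, I) = (292 + I)/(m + (I/m + I*(1/242))) = (292 + I)/(m + (I/m + I/242)) = (292 + I)/(m + (I/242 + I/m)) = (292 + I)/(m + I/242 + I/m))
sqrt((7662 + 131885)/(s(10, -92) - 62452) + 311490) = sqrt((7662 + 131885)/(242*10*(292 - 92)/(242*(-92) + 242*10**2 - 92*10) - 62452) + 311490) = sqrt(139547/(242*10*200/(-22264 + 242*100 - 920) - 62452) + 311490) = sqrt(139547/(242*10*200/(-22264 + 24200 - 920) - 62452) + 311490) = sqrt(139547/(242*10*200/1016 - 62452) + 311490) = sqrt(139547/(242*10*(1/1016)*200 - 62452) + 311490) = sqrt(139547/(60500/127 - 62452) + 311490) = sqrt(139547/(-7870904/127) + 311490) = sqrt(139547*(-127/7870904) + 311490) = sqrt(-17722469/7870904 + 311490) = sqrt(2451690164491/7870904) = 43*sqrt(2609115457335434)/3935452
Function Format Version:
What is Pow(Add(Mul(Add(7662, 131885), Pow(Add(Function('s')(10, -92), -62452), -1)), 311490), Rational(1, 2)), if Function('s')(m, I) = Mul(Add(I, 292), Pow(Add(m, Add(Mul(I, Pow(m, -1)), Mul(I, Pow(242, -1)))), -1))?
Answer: Mul(Rational(43, 3935452), Pow(2609115457335434, Rational(1, 2))) ≈ 558.11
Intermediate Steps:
Function('s')(m, I) = Mul(Pow(Add(m, Mul(Rational(1, 242), I), Mul(I, Pow(m, -1))), -1), Add(292, I)) (Function('s')(m, I) = Mul(Add(292, I), Pow(Add(m, Add(Mul(I, Pow(m, -1)), Mul(I, Rational(1, 242)))), -1)) = Mul(Add(292, I), Pow(Add(m, Add(Mul(I, Pow(m, -1)), Mul(Rational(1, 242), I))), -1)) = Mul(Add(292, I), Pow(Add(m, Add(Mul(Rational(1, 242), I), Mul(I, Pow(m, -1)))), -1)) = Mul(Add(292, I), Pow(Add(m, Mul(Rational(1, 242), I), Mul(I, Pow(m, -1))), -1)) = Mul(Pow(Add(m, Mul(Rational(1, 242), I), Mul(I, Pow(m, -1))), -1), Add(292, I)))
Pow(Add(Mul(Add(7662, 131885), Pow(Add(Function('s')(10, -92), -62452), -1)), 311490), Rational(1, 2)) = Pow(Add(Mul(Add(7662, 131885), Pow(Add(Mul(242, 10, Pow(Add(Mul(242, -92), Mul(242, Pow(10, 2)), Mul(-92, 10)), -1), Add(292, -92)), -62452), -1)), 311490), Rational(1, 2)) = Pow(Add(Mul(139547, Pow(Add(Mul(242, 10, Pow(Add(-22264, Mul(242, 100), -920), -1), 200), -62452), -1)), 311490), Rational(1, 2)) = Pow(Add(Mul(139547, Pow(Add(Mul(242, 10, Pow(Add(-22264, 24200, -920), -1), 200), -62452), -1)), 311490), Rational(1, 2)) = Pow(Add(Mul(139547, Pow(Add(Mul(242, 10, Pow(1016, -1), 200), -62452), -1)), 311490), Rational(1, 2)) = Pow(Add(Mul(139547, Pow(Add(Mul(242, 10, Rational(1, 1016), 200), -62452), -1)), 311490), Rational(1, 2)) = Pow(Add(Mul(139547, Pow(Add(Rational(60500, 127), -62452), -1)), 311490), Rational(1, 2)) = Pow(Add(Mul(139547, Pow(Rational(-7870904, 127), -1)), 311490), Rational(1, 2)) = Pow(Add(Mul(139547, Rational(-127, 7870904)), 311490), Rational(1, 2)) = Pow(Add(Rational(-17722469, 7870904), 311490), Rational(1, 2)) = Pow(Rational(2451690164491, 7870904), Rational(1, 2)) = Mul(Rational(43, 3935452), Pow(2609115457335434, Rational(1, 2)))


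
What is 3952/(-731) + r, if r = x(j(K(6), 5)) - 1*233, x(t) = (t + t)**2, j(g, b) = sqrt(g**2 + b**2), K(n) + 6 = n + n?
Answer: 4089/731 ≈ 5.5937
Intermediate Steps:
K(n) = -6 + 2*n (K(n) = -6 + (n + n) = -6 + 2*n)
j(g, b) = sqrt(b**2 + g**2)
x(t) = 4*t**2 (x(t) = (2*t)**2 = 4*t**2)
r = 11 (r = 4*(sqrt(5**2 + (-6 + 2*6)**2))**2 - 1*233 = 4*(sqrt(25 + (-6 + 12)**2))**2 - 233 = 4*(sqrt(25 + 6**2))**2 - 233 = 4*(sqrt(25 + 36))**2 - 233 = 4*(sqrt(61))**2 - 233 = 4*61 - 233 = 244 - 233 = 11)
3952/(-731) + r = 3952/(-731) + 11 = 3952*(-1/731) + 11 = -3952/731 + 11 = 4089/731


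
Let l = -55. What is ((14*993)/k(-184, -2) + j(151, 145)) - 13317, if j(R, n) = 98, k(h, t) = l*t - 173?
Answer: -40319/3 ≈ -13440.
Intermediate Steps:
k(h, t) = -173 - 55*t (k(h, t) = -55*t - 173 = -173 - 55*t)
((14*993)/k(-184, -2) + j(151, 145)) - 13317 = ((14*993)/(-173 - 55*(-2)) + 98) - 13317 = (13902/(-173 + 110) + 98) - 13317 = (13902/(-63) + 98) - 13317 = (13902*(-1/63) + 98) - 13317 = (-662/3 + 98) - 13317 = -368/3 - 13317 = -40319/3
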